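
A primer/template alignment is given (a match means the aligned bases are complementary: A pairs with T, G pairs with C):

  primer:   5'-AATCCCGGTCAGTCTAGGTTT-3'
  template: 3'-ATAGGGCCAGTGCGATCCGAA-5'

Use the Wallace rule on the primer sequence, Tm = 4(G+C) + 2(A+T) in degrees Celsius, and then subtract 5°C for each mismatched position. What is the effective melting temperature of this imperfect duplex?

Primer base counts: A=4, T=7, G=5, C=5 → A+T=11, G+C=10
Perfect-match Tm = 2(11) + 4(10) = 22 + 40 = 62°C
Mismatches (positions where the bases are not complementary): 4 (at positions 1, 12, 13, 19)
Effective Tm = 62 − 4×5 = 62 − 20 = 42°C

42°C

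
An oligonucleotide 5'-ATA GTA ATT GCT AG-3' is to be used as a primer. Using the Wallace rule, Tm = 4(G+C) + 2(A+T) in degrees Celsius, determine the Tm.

Scanning the sequence gives C=1, G=3, A=5, T=5.
So N_AT = 10 and N_GC = 4.
Tm = 2×10 + 4×4 = 36°C

36°C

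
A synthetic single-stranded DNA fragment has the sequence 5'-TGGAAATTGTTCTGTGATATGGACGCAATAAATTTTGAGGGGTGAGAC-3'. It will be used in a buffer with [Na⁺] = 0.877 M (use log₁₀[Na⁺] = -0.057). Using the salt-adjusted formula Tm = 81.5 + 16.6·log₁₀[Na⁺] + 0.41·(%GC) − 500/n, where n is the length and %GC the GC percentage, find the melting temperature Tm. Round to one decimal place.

Length n = 48. Scanning the sequence gives C=4, T=15, G=15, A=14.
G+C = 19, so %GC = 19/48 × 100 = 39.583%
Salt term: 16.6 × (-0.057) = -0.946
GC term: 0.41 × 39.583 = 16.229; length term: −500/48 = −10.417
Tm = 81.5 + (-0.946) + 16.229 − 10.417 = 86.366 → 86.4°C

86.4°C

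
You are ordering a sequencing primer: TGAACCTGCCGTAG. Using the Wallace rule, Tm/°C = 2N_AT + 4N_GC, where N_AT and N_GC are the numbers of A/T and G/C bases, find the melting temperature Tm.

Base counts: A=3, T=3, G=4, C=4
A+T = 6, G+C = 8
Tm = 4·8 + 2·6 = 32 + 12 = 44°C

44°C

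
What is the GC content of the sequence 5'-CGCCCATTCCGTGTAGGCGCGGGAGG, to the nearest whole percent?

73%

Scanning the sequence gives T=4, A=3, G=11, C=8.
G+C = 11 + 8 = 19 out of 26 bases
%GC = 19/26 × 100 = 73.08% ≈ 73%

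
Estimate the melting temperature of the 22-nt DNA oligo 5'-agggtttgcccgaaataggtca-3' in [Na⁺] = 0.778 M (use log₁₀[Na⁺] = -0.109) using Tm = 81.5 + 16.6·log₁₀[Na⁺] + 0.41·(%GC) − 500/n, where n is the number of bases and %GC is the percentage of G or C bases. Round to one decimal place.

Length n = 22. Counting bases: T=5, G=7, C=4, A=6
G+C = 11, so %GC = 11/22 × 100 = 50%
Salt term: 16.6 × (-0.109) = -1.809
GC term: 0.41 × 50 = 20.5; length term: −500/22 = −22.727
Tm = 81.5 + (-1.809) + 20.5 − 22.727 = 77.464 → 77.5°C

77.5°C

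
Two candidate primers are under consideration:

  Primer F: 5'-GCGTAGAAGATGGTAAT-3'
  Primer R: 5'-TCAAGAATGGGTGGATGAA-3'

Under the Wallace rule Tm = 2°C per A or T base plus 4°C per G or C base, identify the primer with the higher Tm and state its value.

Primer F: A+T=10, G+C=7 → Tm = 2(10)+4(7) = 48°C
Primer R: A+T=11, G+C=8 → Tm = 2(11)+4(8) = 54°C
48°C vs 54°C → primer R is higher.

Primer R, 54°C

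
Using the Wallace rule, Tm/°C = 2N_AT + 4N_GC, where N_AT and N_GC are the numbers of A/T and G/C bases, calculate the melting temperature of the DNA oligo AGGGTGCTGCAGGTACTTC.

60°C

Base counts: T=5, A=3, G=7, C=4
A+T = 8, G+C = 11
Tm = 4·11 + 2·8 = 44 + 16 = 60°C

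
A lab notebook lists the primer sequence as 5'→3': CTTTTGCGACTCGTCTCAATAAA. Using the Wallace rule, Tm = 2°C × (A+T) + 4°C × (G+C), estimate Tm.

64°C

T=8, A=6, G=3, C=6
A+T = 14, G+C = 9
Tm = 2(14) + 4(9) = 28 + 36 = 64°C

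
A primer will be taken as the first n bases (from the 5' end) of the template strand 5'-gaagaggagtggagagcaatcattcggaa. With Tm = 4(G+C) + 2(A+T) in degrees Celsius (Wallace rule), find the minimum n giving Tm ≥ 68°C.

First 22 bases: GAAGAGGAGTGGAGAGCAATCA → Tm = 66°C (< 68°C)
First 23 bases: GAAGAGGAGTGGAGAGCAATCAT → Tm = 68°C (≥ 68°C)
Since every base adds ≥2°C, Tm only increases with n, so the threshold is first crossed at n = 23.

n = 23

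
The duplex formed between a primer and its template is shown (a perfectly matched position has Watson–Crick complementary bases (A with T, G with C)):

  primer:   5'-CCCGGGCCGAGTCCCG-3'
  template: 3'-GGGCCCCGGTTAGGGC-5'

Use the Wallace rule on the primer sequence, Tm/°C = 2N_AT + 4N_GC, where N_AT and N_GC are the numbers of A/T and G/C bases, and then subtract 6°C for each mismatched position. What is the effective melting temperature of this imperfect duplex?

Primer base counts: A=1, T=1, G=6, C=8 → A+T=2, G+C=14
Perfect-match Tm = 2(2) + 4(14) = 4 + 56 = 60°C
Mismatches (positions where the bases are not complementary): 3 (at positions 7, 9, 11)
Effective Tm = 60 − 3×6 = 60 − 18 = 42°C

42°C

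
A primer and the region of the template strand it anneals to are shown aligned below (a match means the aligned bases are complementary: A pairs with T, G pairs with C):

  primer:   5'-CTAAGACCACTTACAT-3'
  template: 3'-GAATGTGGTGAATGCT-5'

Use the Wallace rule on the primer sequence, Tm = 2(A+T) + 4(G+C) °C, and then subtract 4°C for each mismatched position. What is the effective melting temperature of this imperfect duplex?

28°C

Primer base counts: A=6, T=4, G=1, C=5 → A+T=10, G+C=6
Perfect-match Tm = 2(10) + 4(6) = 20 + 24 = 44°C
Mismatches (positions where the bases are not complementary): 4 (at positions 3, 5, 15, 16)
Effective Tm = 44 − 4×4 = 44 − 16 = 28°C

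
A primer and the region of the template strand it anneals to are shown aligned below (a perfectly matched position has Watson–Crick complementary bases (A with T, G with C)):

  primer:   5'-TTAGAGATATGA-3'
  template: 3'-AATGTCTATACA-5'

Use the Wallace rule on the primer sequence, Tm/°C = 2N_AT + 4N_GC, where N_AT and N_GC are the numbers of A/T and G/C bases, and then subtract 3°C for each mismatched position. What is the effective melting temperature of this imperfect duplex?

24°C

Primer base counts: A=5, T=4, G=3, C=0 → A+T=9, G+C=3
Perfect-match Tm = 2(9) + 4(3) = 18 + 12 = 30°C
Mismatches (positions where the bases are not complementary): 2 (at positions 4, 12)
Effective Tm = 30 − 2×3 = 30 − 6 = 24°C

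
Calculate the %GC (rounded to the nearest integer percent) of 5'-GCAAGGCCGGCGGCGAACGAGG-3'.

Counting bases: C=6, T=0, G=11, A=5
G+C = 11 + 6 = 17 out of 22 bases
%GC = 17/22 × 100 = 77.27% ≈ 77%

77%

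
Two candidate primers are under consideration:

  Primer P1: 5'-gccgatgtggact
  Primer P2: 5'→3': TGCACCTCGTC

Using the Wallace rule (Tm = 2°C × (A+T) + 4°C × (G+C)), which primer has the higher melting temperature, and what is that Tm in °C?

Primer P1: A+T=5, G+C=8 → Tm = 2(5)+4(8) = 42°C
Primer P2: A+T=4, G+C=7 → Tm = 2(4)+4(7) = 36°C
42°C vs 36°C → primer P1 is higher.

Primer P1, 42°C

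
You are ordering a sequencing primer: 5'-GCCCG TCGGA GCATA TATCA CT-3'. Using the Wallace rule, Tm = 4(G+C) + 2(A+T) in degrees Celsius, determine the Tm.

Counting bases: A=5, C=7, T=5, G=5
So N_AT = 10 and N_GC = 12.
Tm = 2×10 + 4×12 = 68°C

68°C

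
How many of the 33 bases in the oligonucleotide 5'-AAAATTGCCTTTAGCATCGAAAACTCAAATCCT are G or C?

11

A=13, G=3, C=8, T=9
Total G or C: 3 + 8 = 11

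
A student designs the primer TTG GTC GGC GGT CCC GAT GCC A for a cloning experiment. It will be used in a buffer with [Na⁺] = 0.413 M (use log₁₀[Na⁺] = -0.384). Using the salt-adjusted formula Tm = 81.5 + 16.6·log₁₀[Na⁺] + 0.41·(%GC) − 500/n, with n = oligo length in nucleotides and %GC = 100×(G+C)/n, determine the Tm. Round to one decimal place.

Length n = 22. Scanning the sequence gives G=8, C=7, T=5, A=2.
G+C = 15, so %GC = 15/22 × 100 = 68.182%
Salt term: 16.6 × (-0.384) = -6.374
GC term: 0.41 × 68.182 = 27.955; length term: −500/22 = −22.727
Tm = 81.5 + (-6.374) + 27.955 − 22.727 = 80.354 → 80.4°C

80.4°C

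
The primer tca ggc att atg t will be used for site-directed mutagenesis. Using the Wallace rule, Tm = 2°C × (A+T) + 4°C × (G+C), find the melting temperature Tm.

36°C

G=3, A=3, T=5, C=2
So N_AT = 8 and N_GC = 5.
Tm = 2(8) + 4(5) = 16 + 20 = 36°C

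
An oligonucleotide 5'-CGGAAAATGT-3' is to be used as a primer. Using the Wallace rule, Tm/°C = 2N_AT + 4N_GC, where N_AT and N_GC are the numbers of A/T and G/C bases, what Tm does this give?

Scanning the sequence gives C=1, T=2, G=3, A=4.
A+T = 6, G+C = 4
Tm = 4·4 + 2·6 = 16 + 12 = 28°C

28°C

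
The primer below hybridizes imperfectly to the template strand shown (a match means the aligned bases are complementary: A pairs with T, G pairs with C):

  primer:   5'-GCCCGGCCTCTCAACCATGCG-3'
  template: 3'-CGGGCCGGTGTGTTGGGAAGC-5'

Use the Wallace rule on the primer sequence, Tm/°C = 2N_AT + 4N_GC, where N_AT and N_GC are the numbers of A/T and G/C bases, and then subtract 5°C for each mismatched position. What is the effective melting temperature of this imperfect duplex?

Primer base counts: A=3, T=3, G=5, C=10 → A+T=6, G+C=15
Perfect-match Tm = 2(6) + 4(15) = 12 + 60 = 72°C
Mismatches (positions where the bases are not complementary): 4 (at positions 9, 11, 17, 19)
Effective Tm = 72 − 4×5 = 72 − 20 = 52°C

52°C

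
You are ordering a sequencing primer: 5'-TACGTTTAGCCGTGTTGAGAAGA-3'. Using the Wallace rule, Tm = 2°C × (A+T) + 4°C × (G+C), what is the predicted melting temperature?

66°C

Scanning the sequence gives C=3, T=7, G=7, A=6.
AT pairs contribute 13, GC pairs contribute 10.
Tm = 4·10 + 2·13 = 40 + 26 = 66°C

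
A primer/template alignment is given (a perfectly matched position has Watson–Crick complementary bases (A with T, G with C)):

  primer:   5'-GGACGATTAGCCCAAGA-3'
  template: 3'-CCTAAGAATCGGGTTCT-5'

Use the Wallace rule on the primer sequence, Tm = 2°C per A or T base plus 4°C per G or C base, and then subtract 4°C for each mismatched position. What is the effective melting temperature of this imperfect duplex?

40°C

Primer base counts: A=6, T=2, G=5, C=4 → A+T=8, G+C=9
Perfect-match Tm = 2(8) + 4(9) = 16 + 36 = 52°C
Mismatches (positions where the bases are not complementary): 3 (at positions 4, 5, 6)
Effective Tm = 52 − 3×4 = 52 − 12 = 40°C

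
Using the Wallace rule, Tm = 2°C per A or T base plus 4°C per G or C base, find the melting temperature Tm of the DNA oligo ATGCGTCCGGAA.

G=4, C=3, A=3, T=2
So N_AT = 5 and N_GC = 7.
Tm = 2(5) + 4(7) = 10 + 28 = 38°C

38°C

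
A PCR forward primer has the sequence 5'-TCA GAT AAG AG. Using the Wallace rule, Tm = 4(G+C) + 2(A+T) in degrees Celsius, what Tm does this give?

30°C

T=2, A=5, C=1, G=3
A+T = 7, G+C = 4
Tm = 2×7 + 4×4 = 30°C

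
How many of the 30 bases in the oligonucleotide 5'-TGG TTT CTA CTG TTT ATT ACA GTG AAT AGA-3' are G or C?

9

Scanning the sequence gives T=13, G=6, C=3, A=8.
G+C = 6 + 3 = 9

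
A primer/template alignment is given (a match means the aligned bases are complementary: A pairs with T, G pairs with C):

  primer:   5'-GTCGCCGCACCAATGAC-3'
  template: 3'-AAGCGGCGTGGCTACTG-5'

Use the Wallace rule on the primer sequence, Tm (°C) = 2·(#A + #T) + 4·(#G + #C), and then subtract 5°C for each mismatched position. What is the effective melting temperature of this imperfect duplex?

Primer base counts: A=4, T=2, G=4, C=7 → A+T=6, G+C=11
Perfect-match Tm = 2(6) + 4(11) = 12 + 44 = 56°C
Mismatches (positions where the bases are not complementary): 2 (at positions 1, 12)
Effective Tm = 56 − 2×5 = 56 − 10 = 46°C

46°C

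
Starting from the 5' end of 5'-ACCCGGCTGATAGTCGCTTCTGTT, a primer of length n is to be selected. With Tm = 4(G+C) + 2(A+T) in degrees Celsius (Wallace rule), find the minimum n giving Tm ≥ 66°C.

n = 21

First 20 bases: ACCCGGCTGATAGTCGCTTC → Tm = 64°C (< 66°C)
First 21 bases: ACCCGGCTGATAGTCGCTTCT → Tm = 66°C (≥ 66°C)
Since every base adds ≥2°C, Tm only increases with n, so the threshold is first crossed at n = 21.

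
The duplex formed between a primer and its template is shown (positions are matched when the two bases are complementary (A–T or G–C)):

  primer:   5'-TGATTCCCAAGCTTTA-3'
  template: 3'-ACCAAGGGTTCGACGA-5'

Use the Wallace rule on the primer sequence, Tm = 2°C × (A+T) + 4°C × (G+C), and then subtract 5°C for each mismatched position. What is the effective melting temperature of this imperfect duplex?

24°C

Primer base counts: A=4, T=6, G=2, C=4 → A+T=10, G+C=6
Perfect-match Tm = 2(10) + 4(6) = 20 + 24 = 44°C
Mismatches (positions where the bases are not complementary): 4 (at positions 3, 14, 15, 16)
Effective Tm = 44 − 4×5 = 44 − 20 = 24°C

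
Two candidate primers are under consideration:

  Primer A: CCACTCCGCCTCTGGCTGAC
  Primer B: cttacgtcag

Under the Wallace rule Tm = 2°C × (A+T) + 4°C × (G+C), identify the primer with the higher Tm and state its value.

Primer A: A+T=6, G+C=14 → Tm = 2(6)+4(14) = 68°C
Primer B: A+T=5, G+C=5 → Tm = 2(5)+4(5) = 30°C
68°C vs 30°C → primer A is higher.

Primer A, 68°C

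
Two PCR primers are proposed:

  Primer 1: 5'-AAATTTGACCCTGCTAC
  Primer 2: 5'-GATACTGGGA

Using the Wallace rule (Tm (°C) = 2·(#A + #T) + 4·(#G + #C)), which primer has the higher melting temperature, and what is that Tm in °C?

Primer 1: A+T=10, G+C=7 → Tm = 2(10)+4(7) = 48°C
Primer 2: A+T=5, G+C=5 → Tm = 2(5)+4(5) = 30°C
48°C vs 30°C → primer 1 is higher.

Primer 1, 48°C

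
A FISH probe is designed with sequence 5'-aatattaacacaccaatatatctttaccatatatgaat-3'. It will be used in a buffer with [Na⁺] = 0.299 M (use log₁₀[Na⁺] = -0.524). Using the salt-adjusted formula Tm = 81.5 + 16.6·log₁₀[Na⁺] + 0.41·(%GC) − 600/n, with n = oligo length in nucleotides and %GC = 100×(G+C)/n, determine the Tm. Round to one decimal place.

65.6°C

Length n = 38. T=13, A=17, G=1, C=7
G+C = 8, so %GC = 8/38 × 100 = 21.053%
Salt term: 16.6 × (-0.524) = -8.698
GC term: 0.41 × 21.053 = 8.632; length term: −600/38 = −15.789
Tm = 81.5 + (-8.698) + 8.632 − 15.789 = 65.645 → 65.6°C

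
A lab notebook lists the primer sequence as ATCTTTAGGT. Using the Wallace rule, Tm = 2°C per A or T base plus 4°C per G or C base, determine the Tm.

26°C

Base counts: A=2, G=2, T=5, C=1
So N_AT = 7 and N_GC = 3.
Tm = 2×7 + 4×3 = 26°C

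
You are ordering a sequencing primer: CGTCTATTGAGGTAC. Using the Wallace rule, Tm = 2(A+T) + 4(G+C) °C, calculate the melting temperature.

Scanning the sequence gives A=3, G=4, C=3, T=5.
A+T = 8, G+C = 7
Tm = 4·7 + 2·8 = 28 + 16 = 44°C

44°C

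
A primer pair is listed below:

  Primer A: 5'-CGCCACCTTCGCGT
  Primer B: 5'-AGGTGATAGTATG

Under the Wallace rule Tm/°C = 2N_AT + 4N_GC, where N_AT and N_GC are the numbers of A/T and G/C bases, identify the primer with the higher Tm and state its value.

Primer A: A+T=4, G+C=10 → Tm = 2(4)+4(10) = 48°C
Primer B: A+T=8, G+C=5 → Tm = 2(8)+4(5) = 36°C
48°C vs 36°C → primer A is higher.

Primer A, 48°C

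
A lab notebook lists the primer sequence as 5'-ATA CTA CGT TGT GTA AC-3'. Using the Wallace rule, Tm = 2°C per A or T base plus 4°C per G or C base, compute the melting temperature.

A=5, G=3, C=3, T=6
So N_AT = 11 and N_GC = 6.
Tm = 2(11) + 4(6) = 22 + 24 = 46°C

46°C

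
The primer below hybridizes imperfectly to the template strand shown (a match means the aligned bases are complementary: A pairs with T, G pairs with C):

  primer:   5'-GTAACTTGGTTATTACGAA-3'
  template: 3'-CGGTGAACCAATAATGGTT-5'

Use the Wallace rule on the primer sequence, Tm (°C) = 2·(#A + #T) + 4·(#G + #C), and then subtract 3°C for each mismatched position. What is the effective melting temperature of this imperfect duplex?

41°C

Primer base counts: A=6, T=7, G=4, C=2 → A+T=13, G+C=6
Perfect-match Tm = 2(13) + 4(6) = 26 + 24 = 50°C
Mismatches (positions where the bases are not complementary): 3 (at positions 2, 3, 17)
Effective Tm = 50 − 3×3 = 50 − 9 = 41°C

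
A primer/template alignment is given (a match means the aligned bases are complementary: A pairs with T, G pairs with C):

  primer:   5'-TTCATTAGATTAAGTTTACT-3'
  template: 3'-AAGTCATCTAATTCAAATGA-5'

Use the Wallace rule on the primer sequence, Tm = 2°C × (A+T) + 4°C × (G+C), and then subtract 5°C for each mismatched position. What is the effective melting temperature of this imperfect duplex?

Primer base counts: A=6, T=10, G=2, C=2 → A+T=16, G+C=4
Perfect-match Tm = 2(16) + 4(4) = 32 + 16 = 48°C
Mismatches (positions where the bases are not complementary): 1 (at position 5)
Effective Tm = 48 − 1×5 = 48 − 5 = 43°C

43°C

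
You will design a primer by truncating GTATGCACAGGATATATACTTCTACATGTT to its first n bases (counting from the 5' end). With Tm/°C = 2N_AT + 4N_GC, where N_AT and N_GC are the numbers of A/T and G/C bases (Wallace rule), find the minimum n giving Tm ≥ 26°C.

n = 9

First 8 bases: GTATGCAC → Tm = 24°C (< 26°C)
First 9 bases: GTATGCACA → Tm = 26°C (≥ 26°C)
Since every base adds ≥2°C, Tm only increases with n, so the threshold is first crossed at n = 9.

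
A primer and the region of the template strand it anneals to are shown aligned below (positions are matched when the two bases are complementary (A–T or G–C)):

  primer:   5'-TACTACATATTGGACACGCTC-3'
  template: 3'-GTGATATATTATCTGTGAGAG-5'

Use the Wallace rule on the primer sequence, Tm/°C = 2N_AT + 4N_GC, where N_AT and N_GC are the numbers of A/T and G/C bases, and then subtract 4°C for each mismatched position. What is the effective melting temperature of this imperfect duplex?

40°C

Primer base counts: A=6, T=6, G=3, C=6 → A+T=12, G+C=9
Perfect-match Tm = 2(12) + 4(9) = 24 + 36 = 60°C
Mismatches (positions where the bases are not complementary): 5 (at positions 1, 6, 10, 12, 18)
Effective Tm = 60 − 5×4 = 60 − 20 = 40°C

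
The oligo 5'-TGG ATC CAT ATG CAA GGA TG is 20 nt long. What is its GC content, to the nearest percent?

Base counts: A=6, C=3, T=5, G=6
G+C = 6 + 3 = 9 out of 20 bases
%GC = 9/20 × 100 = 45% ≈ 45%

45%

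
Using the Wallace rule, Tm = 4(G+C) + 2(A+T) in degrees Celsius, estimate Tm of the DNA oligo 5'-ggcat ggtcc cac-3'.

Base counts: G=4, A=2, T=2, C=5
AT pairs contribute 4, GC pairs contribute 9.
Tm = 2×4 + 4×9 = 44°C

44°C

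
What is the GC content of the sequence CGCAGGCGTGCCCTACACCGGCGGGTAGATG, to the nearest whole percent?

Counting bases: A=5, C=10, G=12, T=4
G+C = 12 + 10 = 22 out of 31 bases
%GC = 22/31 × 100 = 70.97% ≈ 71%

71%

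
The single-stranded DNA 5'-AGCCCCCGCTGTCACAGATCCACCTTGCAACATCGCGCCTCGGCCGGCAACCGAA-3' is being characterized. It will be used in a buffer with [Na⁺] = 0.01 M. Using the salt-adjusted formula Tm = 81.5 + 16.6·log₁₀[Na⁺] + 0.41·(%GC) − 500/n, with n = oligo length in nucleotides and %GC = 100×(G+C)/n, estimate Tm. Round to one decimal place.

Length n = 55. A=12, T=7, G=12, C=24
G+C = 36, so %GC = 36/55 × 100 = 65.455%
Salt term: 16.6 × (-2) = -33.2
GC term: 0.41 × 65.455 = 26.837; length term: −500/55 = −9.091
Tm = 81.5 + (-33.2) + 26.837 − 9.091 = 66.046 → 66.0°C

66.0°C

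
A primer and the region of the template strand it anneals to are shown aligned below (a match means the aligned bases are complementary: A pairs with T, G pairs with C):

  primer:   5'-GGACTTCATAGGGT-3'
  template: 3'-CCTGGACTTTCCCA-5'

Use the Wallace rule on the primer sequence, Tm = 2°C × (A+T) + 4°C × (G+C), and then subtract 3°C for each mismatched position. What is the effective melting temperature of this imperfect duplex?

Primer base counts: A=3, T=4, G=5, C=2 → A+T=7, G+C=7
Perfect-match Tm = 2(7) + 4(7) = 14 + 28 = 42°C
Mismatches (positions where the bases are not complementary): 3 (at positions 5, 7, 9)
Effective Tm = 42 − 3×3 = 42 − 9 = 33°C

33°C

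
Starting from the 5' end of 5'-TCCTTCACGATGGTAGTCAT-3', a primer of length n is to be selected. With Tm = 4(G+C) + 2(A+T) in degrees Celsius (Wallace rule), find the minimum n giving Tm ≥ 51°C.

First 17 bases: TCCTTCACGATGGTAGT → Tm = 50°C (< 51°C)
First 18 bases: TCCTTCACGATGGTAGTC → Tm = 54°C (≥ 51°C)
Each additional base adds 2°C (A/T) or 4°C (G/C), so Tm is non-decreasing in n; n = 18 is the first length to reach 51°C.

n = 18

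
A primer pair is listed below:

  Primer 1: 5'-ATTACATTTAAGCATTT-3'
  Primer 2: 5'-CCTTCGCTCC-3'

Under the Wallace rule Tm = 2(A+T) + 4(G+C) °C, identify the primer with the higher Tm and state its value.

Primer 1: A+T=14, G+C=3 → Tm = 2(14)+4(3) = 40°C
Primer 2: A+T=3, G+C=7 → Tm = 2(3)+4(7) = 34°C
40°C vs 34°C → primer 1 is higher.

Primer 1, 40°C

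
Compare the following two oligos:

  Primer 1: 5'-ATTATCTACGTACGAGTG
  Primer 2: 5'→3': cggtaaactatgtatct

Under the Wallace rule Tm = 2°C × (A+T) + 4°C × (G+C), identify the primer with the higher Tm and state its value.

Primer 1: A+T=11, G+C=7 → Tm = 2(11)+4(7) = 50°C
Primer 2: A+T=11, G+C=6 → Tm = 2(11)+4(6) = 46°C
50°C vs 46°C → primer 1 is higher.

Primer 1, 50°C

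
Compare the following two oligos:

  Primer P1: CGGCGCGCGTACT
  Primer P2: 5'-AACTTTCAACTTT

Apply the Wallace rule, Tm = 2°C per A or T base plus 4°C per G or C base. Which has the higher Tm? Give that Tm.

Primer P1: A+T=3, G+C=10 → Tm = 2(3)+4(10) = 46°C
Primer P2: A+T=10, G+C=3 → Tm = 2(10)+4(3) = 32°C
46°C vs 32°C → primer P1 is higher.

Primer P1, 46°C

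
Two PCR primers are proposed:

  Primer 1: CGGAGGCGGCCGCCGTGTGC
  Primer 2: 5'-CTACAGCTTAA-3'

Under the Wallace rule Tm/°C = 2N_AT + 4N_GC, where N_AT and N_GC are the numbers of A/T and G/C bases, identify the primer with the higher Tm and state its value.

Primer 1: A+T=3, G+C=17 → Tm = 2(3)+4(17) = 74°C
Primer 2: A+T=7, G+C=4 → Tm = 2(7)+4(4) = 30°C
74°C vs 30°C → primer 1 is higher.

Primer 1, 74°C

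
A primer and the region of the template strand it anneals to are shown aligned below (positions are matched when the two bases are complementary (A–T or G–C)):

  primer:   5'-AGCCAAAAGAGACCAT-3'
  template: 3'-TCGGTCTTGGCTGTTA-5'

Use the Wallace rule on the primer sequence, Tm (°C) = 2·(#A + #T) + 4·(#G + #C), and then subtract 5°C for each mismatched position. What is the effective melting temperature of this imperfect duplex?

26°C

Primer base counts: A=8, T=1, G=3, C=4 → A+T=9, G+C=7
Perfect-match Tm = 2(9) + 4(7) = 18 + 28 = 46°C
Mismatches (positions where the bases are not complementary): 4 (at positions 6, 9, 10, 14)
Effective Tm = 46 − 4×5 = 46 − 20 = 26°C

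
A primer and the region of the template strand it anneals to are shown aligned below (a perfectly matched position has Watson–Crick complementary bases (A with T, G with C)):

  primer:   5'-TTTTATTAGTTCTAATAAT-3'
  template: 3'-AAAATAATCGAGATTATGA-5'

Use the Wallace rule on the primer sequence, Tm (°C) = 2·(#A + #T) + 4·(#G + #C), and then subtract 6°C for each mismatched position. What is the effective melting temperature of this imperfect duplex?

Primer base counts: A=6, T=11, G=1, C=1 → A+T=17, G+C=2
Perfect-match Tm = 2(17) + 4(2) = 34 + 8 = 42°C
Mismatches (positions where the bases are not complementary): 2 (at positions 10, 18)
Effective Tm = 42 − 2×6 = 42 − 12 = 30°C

30°C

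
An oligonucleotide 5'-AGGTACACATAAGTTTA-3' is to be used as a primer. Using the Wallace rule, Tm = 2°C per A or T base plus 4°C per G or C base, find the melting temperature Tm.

Scanning the sequence gives T=5, A=7, G=3, C=2.
So N_AT = 12 and N_GC = 5.
Tm = 2×12 + 4×5 = 44°C

44°C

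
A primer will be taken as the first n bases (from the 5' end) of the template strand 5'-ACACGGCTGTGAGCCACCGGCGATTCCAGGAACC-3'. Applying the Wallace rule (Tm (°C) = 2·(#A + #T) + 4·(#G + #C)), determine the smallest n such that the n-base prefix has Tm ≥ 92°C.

First 27 bases: ACACGGCTGTGAGCCACCGGCGATTCC → Tm = 90°C (< 92°C)
First 28 bases: ACACGGCTGTGAGCCACCGGCGATTCCA → Tm = 92°C (≥ 92°C)
Each additional base adds 2°C (A/T) or 4°C (G/C), so Tm is non-decreasing in n; n = 28 is the first length to reach 92°C.

n = 28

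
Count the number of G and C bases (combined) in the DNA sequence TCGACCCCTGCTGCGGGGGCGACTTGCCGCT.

23

T=6, C=12, A=2, G=11
Total G or C: 11 + 12 = 23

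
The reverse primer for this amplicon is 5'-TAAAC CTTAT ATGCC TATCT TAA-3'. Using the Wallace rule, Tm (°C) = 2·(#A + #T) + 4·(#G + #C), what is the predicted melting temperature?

C=5, T=9, A=8, G=1
A+T = 17, G+C = 6
Tm = 2×17 + 4×6 = 58°C

58°C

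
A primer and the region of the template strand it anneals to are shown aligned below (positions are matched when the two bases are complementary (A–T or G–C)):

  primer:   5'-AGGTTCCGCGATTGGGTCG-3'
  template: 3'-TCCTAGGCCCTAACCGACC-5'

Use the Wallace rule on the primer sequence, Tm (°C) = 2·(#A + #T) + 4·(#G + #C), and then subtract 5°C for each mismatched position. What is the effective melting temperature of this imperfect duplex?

Primer base counts: A=2, T=5, G=8, C=4 → A+T=7, G+C=12
Perfect-match Tm = 2(7) + 4(12) = 14 + 48 = 62°C
Mismatches (positions where the bases are not complementary): 4 (at positions 4, 9, 16, 18)
Effective Tm = 62 − 4×5 = 62 − 20 = 42°C

42°C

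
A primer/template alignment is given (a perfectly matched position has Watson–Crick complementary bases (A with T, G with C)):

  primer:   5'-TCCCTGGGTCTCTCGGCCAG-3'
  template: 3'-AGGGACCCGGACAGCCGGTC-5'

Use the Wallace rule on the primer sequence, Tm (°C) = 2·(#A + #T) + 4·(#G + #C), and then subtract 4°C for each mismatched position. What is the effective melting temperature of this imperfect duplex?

60°C

Primer base counts: A=1, T=5, G=6, C=8 → A+T=6, G+C=14
Perfect-match Tm = 2(6) + 4(14) = 12 + 56 = 68°C
Mismatches (positions where the bases are not complementary): 2 (at positions 9, 12)
Effective Tm = 68 − 2×4 = 68 − 8 = 60°C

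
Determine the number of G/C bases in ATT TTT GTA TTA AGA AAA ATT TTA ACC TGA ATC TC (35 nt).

Scanning the sequence gives G=3, A=13, C=4, T=15.
Total G or C: 3 + 4 = 7

7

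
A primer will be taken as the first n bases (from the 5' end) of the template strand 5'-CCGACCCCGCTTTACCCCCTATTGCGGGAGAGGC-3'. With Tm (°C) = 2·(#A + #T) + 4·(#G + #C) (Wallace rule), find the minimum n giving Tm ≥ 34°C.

n = 9

First 8 bases: CCGACCCC → Tm = 30°C (< 34°C)
First 9 bases: CCGACCCCG → Tm = 34°C (≥ 34°C)
Since every base adds ≥2°C, Tm only increases with n, so the threshold is first crossed at n = 9.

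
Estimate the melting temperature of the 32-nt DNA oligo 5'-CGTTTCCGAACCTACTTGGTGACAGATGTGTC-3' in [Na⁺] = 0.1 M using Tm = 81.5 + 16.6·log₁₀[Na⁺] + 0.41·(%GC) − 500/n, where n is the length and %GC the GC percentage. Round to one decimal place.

Length n = 32. Base counts: G=8, A=6, T=10, C=8
G+C = 16, so %GC = 16/32 × 100 = 50%
Salt term: 16.6 × (-1) = -16.6
GC term: 0.41 × 50 = 20.5; length term: −500/32 = −15.625
Tm = 81.5 + (-16.6) + 20.5 − 15.625 = 69.775 → 69.8°C

69.8°C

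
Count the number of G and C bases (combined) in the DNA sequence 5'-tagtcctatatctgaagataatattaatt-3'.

A=11, G=3, T=12, C=3
Total G or C: 3 + 3 = 6

6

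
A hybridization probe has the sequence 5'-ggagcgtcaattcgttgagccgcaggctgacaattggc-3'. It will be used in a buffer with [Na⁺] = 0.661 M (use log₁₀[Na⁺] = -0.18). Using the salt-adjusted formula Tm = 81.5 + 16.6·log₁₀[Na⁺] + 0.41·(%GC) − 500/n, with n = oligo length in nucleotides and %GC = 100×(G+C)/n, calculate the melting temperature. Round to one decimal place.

89.1°C

Length n = 38. Counting bases: G=13, T=8, A=8, C=9
G+C = 22, so %GC = 22/38 × 100 = 57.895%
Salt term: 16.6 × (-0.18) = -2.988
GC term: 0.41 × 57.895 = 23.737; length term: −500/38 = −13.158
Tm = 81.5 + (-2.988) + 23.737 − 13.158 = 89.091 → 89.1°C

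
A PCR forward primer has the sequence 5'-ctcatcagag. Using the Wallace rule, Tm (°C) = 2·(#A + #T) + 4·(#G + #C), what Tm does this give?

Base counts: T=2, C=3, A=3, G=2
AT pairs contribute 5, GC pairs contribute 5.
Tm = 4·5 + 2·5 = 20 + 10 = 30°C

30°C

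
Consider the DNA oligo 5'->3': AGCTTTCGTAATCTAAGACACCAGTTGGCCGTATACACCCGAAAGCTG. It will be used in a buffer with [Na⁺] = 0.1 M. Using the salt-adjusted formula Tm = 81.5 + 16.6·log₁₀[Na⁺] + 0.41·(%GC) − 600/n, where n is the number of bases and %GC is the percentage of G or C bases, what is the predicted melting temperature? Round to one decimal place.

Length n = 48. Base counts: C=13, T=11, A=14, G=10
G+C = 23, so %GC = 23/48 × 100 = 47.917%
Salt term: 16.6 × (-1) = -16.6
GC term: 0.41 × 47.917 = 19.646; length term: −600/48 = −12.5
Tm = 81.5 + (-16.6) + 19.646 − 12.5 = 72.046 → 72.0°C

72.0°C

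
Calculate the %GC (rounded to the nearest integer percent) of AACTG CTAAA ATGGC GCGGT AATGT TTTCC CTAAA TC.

41%

Base counts: T=11, C=8, A=11, G=7
G+C = 7 + 8 = 15 out of 37 bases
%GC = 15/37 × 100 = 40.54% ≈ 41%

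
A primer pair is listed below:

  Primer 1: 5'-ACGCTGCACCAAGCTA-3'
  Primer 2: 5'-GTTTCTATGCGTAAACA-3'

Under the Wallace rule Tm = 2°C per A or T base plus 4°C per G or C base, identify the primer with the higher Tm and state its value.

Primer 1, 50°C

Primer 1: A+T=7, G+C=9 → Tm = 2(7)+4(9) = 50°C
Primer 2: A+T=11, G+C=6 → Tm = 2(11)+4(6) = 46°C
50°C vs 46°C → primer 1 is higher.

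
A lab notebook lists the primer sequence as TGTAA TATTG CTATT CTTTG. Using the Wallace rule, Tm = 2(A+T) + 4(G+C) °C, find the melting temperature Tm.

50°C

C=2, A=4, T=11, G=3
AT pairs contribute 15, GC pairs contribute 5.
Tm = 2(15) + 4(5) = 30 + 20 = 50°C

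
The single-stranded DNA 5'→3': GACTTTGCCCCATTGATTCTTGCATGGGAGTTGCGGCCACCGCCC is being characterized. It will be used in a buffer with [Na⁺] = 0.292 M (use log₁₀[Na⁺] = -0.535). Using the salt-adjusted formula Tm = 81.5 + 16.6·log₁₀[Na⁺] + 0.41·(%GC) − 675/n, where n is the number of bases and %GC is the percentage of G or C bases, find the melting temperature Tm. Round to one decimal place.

Length n = 45. Base counts: A=6, G=12, T=12, C=15
G+C = 27, so %GC = 27/45 × 100 = 60%
Salt term: 16.6 × (-0.535) = -8.881
GC term: 0.41 × 60 = 24.6; length term: −675/45 = −15
Tm = 81.5 + (-8.881) + 24.6 − 15 = 82.219 → 82.2°C

82.2°C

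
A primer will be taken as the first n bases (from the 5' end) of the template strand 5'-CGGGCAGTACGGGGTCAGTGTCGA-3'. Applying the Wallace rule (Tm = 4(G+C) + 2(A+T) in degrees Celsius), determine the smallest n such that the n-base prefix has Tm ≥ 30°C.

n = 9

First 8 bases: CGGGCAGT → Tm = 28°C (< 30°C)
First 9 bases: CGGGCAGTA → Tm = 30°C (≥ 30°C)
Each additional base adds 2°C (A/T) or 4°C (G/C), so Tm is non-decreasing in n; n = 9 is the first length to reach 30°C.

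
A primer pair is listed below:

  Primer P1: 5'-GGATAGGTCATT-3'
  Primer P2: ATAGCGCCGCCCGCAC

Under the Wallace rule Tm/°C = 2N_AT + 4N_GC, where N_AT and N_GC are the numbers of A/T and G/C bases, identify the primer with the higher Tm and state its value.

Primer P2, 56°C

Primer P1: A+T=7, G+C=5 → Tm = 2(7)+4(5) = 34°C
Primer P2: A+T=4, G+C=12 → Tm = 2(4)+4(12) = 56°C
34°C vs 56°C → primer P2 is higher.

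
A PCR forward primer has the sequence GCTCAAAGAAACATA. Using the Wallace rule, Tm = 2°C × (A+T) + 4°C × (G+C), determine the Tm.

A=8, C=3, G=2, T=2
A+T = 10, G+C = 5
Tm = 2(10) + 4(5) = 20 + 20 = 40°C

40°C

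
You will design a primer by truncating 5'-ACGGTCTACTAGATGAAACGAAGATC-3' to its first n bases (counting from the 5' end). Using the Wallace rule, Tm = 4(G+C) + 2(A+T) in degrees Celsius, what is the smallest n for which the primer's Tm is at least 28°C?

First 8 bases: ACGGTCTA → Tm = 24°C (< 28°C)
First 9 bases: ACGGTCTAC → Tm = 28°C (≥ 28°C)
Each additional base adds 2°C (A/T) or 4°C (G/C), so Tm is non-decreasing in n; n = 9 is the first length to reach 28°C.

n = 9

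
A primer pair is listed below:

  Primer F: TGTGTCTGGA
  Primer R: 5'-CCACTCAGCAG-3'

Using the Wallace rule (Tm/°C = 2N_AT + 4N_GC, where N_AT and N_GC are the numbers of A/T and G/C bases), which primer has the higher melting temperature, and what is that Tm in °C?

Primer F: A+T=5, G+C=5 → Tm = 2(5)+4(5) = 30°C
Primer R: A+T=4, G+C=7 → Tm = 2(4)+4(7) = 36°C
30°C vs 36°C → primer R is higher.

Primer R, 36°C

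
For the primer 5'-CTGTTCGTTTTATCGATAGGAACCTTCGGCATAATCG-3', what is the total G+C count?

16

C=8, G=8, A=8, T=13
Total G or C: 8 + 8 = 16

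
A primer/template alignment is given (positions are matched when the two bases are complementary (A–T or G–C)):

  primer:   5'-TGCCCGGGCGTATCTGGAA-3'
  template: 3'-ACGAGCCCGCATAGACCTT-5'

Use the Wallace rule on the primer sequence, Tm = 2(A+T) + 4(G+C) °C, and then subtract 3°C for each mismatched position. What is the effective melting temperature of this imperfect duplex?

Primer base counts: A=3, T=4, G=7, C=5 → A+T=7, G+C=12
Perfect-match Tm = 2(7) + 4(12) = 14 + 48 = 62°C
Mismatches (positions where the bases are not complementary): 1 (at position 4)
Effective Tm = 62 − 1×3 = 62 − 3 = 59°C

59°C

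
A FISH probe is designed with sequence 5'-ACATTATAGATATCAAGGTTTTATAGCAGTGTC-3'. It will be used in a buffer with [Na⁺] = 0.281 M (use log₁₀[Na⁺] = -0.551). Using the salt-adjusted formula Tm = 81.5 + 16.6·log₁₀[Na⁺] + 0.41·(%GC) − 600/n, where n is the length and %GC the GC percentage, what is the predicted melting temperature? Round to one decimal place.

66.6°C

Length n = 33. Scanning the sequence gives T=12, G=6, A=11, C=4.
G+C = 10, so %GC = 10/33 × 100 = 30.303%
Salt term: 16.6 × (-0.551) = -9.147
GC term: 0.41 × 30.303 = 12.424; length term: −600/33 = −18.182
Tm = 81.5 + (-9.147) + 12.424 − 18.182 = 66.595 → 66.6°C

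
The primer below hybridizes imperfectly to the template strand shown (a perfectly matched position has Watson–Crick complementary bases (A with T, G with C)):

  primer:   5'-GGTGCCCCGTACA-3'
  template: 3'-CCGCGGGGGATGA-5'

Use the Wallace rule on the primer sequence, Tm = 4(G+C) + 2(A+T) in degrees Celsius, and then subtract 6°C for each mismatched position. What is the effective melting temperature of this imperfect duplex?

26°C

Primer base counts: A=2, T=2, G=4, C=5 → A+T=4, G+C=9
Perfect-match Tm = 2(4) + 4(9) = 8 + 36 = 44°C
Mismatches (positions where the bases are not complementary): 3 (at positions 3, 9, 13)
Effective Tm = 44 − 3×6 = 44 − 18 = 26°C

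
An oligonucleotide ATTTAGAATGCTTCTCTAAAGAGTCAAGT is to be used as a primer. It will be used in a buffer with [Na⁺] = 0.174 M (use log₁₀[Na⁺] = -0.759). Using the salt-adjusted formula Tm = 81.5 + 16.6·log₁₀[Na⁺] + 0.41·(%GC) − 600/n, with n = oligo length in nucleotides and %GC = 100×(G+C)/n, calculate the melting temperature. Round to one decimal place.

60.9°C

Length n = 29. Base counts: G=5, T=10, C=4, A=10
G+C = 9, so %GC = 9/29 × 100 = 31.034%
Salt term: 16.6 × (-0.759) = -12.599
GC term: 0.41 × 31.034 = 12.724; length term: −600/29 = −20.69
Tm = 81.5 + (-12.599) + 12.724 − 20.69 = 60.935 → 60.9°C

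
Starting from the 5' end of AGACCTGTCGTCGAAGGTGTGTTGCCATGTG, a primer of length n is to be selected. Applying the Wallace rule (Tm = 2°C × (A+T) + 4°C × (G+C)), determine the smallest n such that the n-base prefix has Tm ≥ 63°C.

First 20 bases: AGACCTGTCGTCGAAGGTGT → Tm = 62°C (< 63°C)
First 21 bases: AGACCTGTCGTCGAAGGTGTG → Tm = 66°C (≥ 63°C)
Since every base adds ≥2°C, Tm only increases with n, so the threshold is first crossed at n = 21.

n = 21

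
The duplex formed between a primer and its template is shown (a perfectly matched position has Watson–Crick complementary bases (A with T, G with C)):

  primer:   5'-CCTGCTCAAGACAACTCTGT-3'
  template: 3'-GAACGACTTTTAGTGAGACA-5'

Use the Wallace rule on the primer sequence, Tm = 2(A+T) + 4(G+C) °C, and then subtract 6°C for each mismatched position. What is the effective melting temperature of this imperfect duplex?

Primer base counts: A=5, T=5, G=3, C=7 → A+T=10, G+C=10
Perfect-match Tm = 2(10) + 4(10) = 20 + 40 = 60°C
Mismatches (positions where the bases are not complementary): 5 (at positions 2, 7, 10, 12, 13)
Effective Tm = 60 − 5×6 = 60 − 30 = 30°C

30°C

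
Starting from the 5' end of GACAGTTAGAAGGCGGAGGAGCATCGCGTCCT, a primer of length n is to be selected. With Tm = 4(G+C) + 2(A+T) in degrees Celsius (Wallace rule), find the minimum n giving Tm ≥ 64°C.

n = 21

First 20 bases: GACAGTTAGAAGGCGGAGGA → Tm = 62°C (< 64°C)
First 21 bases: GACAGTTAGAAGGCGGAGGAG → Tm = 66°C (≥ 64°C)
Each additional base adds 2°C (A/T) or 4°C (G/C), so Tm is non-decreasing in n; n = 21 is the first length to reach 64°C.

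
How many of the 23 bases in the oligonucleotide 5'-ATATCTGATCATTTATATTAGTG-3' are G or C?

5

T=11, A=7, G=3, C=2
G+C = 3 + 2 = 5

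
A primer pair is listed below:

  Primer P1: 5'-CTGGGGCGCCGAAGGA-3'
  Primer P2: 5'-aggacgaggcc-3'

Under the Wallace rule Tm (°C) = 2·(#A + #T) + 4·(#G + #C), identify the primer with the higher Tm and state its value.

Primer P1: A+T=4, G+C=12 → Tm = 2(4)+4(12) = 56°C
Primer P2: A+T=3, G+C=8 → Tm = 2(3)+4(8) = 38°C
56°C vs 38°C → primer P1 is higher.

Primer P1, 56°C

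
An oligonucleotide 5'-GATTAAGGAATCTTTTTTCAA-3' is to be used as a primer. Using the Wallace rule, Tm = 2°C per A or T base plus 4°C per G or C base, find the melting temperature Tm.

52°C

Base counts: A=7, T=9, G=3, C=2
A+T = 16, G+C = 5
Tm = 2(16) + 4(5) = 32 + 20 = 52°C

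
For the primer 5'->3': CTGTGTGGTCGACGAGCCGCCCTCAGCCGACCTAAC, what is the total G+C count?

A=6, G=10, C=14, T=6
Total G or C: 10 + 14 = 24

24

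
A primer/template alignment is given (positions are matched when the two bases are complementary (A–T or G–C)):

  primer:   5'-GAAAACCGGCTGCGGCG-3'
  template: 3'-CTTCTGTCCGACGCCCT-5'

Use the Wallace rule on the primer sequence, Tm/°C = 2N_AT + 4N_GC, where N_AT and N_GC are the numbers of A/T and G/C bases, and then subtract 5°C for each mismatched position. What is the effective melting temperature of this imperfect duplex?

Primer base counts: A=4, T=1, G=7, C=5 → A+T=5, G+C=12
Perfect-match Tm = 2(5) + 4(12) = 10 + 48 = 58°C
Mismatches (positions where the bases are not complementary): 4 (at positions 4, 7, 16, 17)
Effective Tm = 58 − 4×5 = 58 − 20 = 38°C

38°C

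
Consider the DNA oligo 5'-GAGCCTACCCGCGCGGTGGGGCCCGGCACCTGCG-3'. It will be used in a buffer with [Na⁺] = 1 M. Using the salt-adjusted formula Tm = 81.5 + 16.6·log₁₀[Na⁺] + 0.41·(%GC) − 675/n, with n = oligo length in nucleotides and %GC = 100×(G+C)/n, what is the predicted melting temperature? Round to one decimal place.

95.4°C

Length n = 34. Counting bases: G=14, T=3, C=14, A=3
G+C = 28, so %GC = 28/34 × 100 = 82.353%
Salt term: 16.6 × (0) = 0
GC term: 0.41 × 82.353 = 33.765; length term: −675/34 = −19.853
Tm = 81.5 + (0) + 33.765 − 19.853 = 95.412 → 95.4°C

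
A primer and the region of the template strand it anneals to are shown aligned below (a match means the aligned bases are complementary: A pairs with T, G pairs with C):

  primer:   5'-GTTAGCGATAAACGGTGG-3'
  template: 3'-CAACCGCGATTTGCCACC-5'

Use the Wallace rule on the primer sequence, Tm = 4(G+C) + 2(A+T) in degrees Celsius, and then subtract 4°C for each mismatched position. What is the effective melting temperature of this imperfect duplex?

Primer base counts: A=5, T=4, G=7, C=2 → A+T=9, G+C=9
Perfect-match Tm = 2(9) + 4(9) = 18 + 36 = 54°C
Mismatches (positions where the bases are not complementary): 2 (at positions 4, 8)
Effective Tm = 54 − 2×4 = 54 − 8 = 46°C

46°C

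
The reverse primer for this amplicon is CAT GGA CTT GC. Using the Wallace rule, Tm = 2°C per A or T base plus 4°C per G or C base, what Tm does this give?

34°C

Base counts: A=2, T=3, G=3, C=3
So N_AT = 5 and N_GC = 6.
Tm = 2×5 + 4×6 = 34°C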